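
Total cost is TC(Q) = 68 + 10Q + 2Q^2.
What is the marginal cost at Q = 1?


MC = dTC/dQ = 10 + 2*2*Q
At Q = 1:
MC = 10 + 4*1
MC = 10 + 4 = 14

14


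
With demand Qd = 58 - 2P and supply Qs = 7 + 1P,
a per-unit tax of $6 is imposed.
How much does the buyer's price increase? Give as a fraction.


With a per-unit tax, the buyer's price increase depends on relative slopes.
Supply slope: d = 1, Demand slope: b = 2
Buyer's price increase = d * tax / (b + d)
= 1 * 6 / (2 + 1)
= 6 / 3 = 2

2


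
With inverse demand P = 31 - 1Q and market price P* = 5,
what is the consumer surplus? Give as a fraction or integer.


Maximum willingness to pay (at Q=0): P_max = 31
Quantity demanded at P* = 5:
Q* = (31 - 5)/1 = 26
CS = (1/2) * Q* * (P_max - P*)
CS = (1/2) * 26 * (31 - 5)
CS = (1/2) * 26 * 26 = 338

338


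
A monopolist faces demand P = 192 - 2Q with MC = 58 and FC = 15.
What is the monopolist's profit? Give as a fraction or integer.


MR = MC: 192 - 4Q = 58
Q* = 67/2
P* = 192 - 2*67/2 = 125
Profit = (P* - MC)*Q* - FC
= (125 - 58)*67/2 - 15
= 67*67/2 - 15
= 4489/2 - 15 = 4459/2

4459/2


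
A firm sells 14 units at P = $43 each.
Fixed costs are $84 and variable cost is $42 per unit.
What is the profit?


Total Revenue = P * Q = 43 * 14 = $602
Total Cost = FC + VC*Q = 84 + 42*14 = $672
Profit = TR - TC = 602 - 672 = $-70

$-70


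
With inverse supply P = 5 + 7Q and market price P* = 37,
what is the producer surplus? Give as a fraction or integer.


Minimum supply price (at Q=0): P_min = 5
Quantity supplied at P* = 37:
Q* = (37 - 5)/7 = 32/7
PS = (1/2) * Q* * (P* - P_min)
PS = (1/2) * 32/7 * (37 - 5)
PS = (1/2) * 32/7 * 32 = 512/7

512/7


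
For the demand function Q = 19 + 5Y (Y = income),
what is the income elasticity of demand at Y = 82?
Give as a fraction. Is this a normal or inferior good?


dQ/dY = 5
At Y = 82: Q = 19 + 5*82 = 429
Ey = (dQ/dY)(Y/Q) = 5 * 82 / 429 = 410/429
Since Ey > 0, this is a normal good.

410/429 (normal good)


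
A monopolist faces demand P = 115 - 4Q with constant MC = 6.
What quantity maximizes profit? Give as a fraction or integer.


TR = P*Q = (115 - 4Q)Q = 115Q - 4Q^2
MR = dTR/dQ = 115 - 8Q
Set MR = MC:
115 - 8Q = 6
109 = 8Q
Q* = 109/8 = 109/8

109/8


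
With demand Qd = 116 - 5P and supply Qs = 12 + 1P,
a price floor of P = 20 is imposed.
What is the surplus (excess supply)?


At P = 20:
Qd = 116 - 5*20 = 16
Qs = 12 + 1*20 = 32
Surplus = Qs - Qd = 32 - 16 = 16

16


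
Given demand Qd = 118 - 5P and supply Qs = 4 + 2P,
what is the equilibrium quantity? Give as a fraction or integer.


First find equilibrium price:
118 - 5P = 4 + 2P
P* = 114/7 = 114/7
Then substitute into demand:
Q* = 118 - 5 * 114/7 = 256/7

256/7


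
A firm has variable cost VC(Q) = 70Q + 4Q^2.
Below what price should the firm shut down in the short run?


AVC(Q) = VC(Q)/Q = 70 + 4Q
AVC is increasing in Q, so minimum AVC is at Q -> 0+.
Min AVC = 70
The firm should shut down if P < 70.

70


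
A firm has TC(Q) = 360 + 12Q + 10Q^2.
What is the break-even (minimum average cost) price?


AC(Q) = 360/Q + 12 + 10Q
To minimize: dAC/dQ = -360/Q^2 + 10 = 0
Q^2 = 360/10 = 36
Q* = 6
Min AC = 360/6 + 12 + 10*6
Min AC = 60 + 12 + 60 = 132

132


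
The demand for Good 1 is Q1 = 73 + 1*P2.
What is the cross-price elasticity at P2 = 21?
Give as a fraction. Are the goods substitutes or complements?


dQ1/dP2 = 1
At P2 = 21: Q1 = 73 + 1*21 = 94
Exy = (dQ1/dP2)(P2/Q1) = 1 * 21 / 94 = 21/94
Since Exy > 0, the goods are substitutes.

21/94 (substitutes)


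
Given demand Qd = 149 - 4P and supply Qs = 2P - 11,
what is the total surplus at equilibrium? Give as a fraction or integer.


Find equilibrium: 149 - 4P = 2P - 11
149 + 11 = 6P
P* = 160/6 = 80/3
Q* = 2*80/3 - 11 = 127/3
Inverse demand: P = 149/4 - Q/4, so P_max = 149/4
Inverse supply: P = 11/2 + Q/2, so P_min = 11/2
CS = (1/2) * 127/3 * (149/4 - 80/3) = 16129/72
PS = (1/2) * 127/3 * (80/3 - 11/2) = 16129/36
TS = CS + PS = 16129/72 + 16129/36 = 16129/24

16129/24


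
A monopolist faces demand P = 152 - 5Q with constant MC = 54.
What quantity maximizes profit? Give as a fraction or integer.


TR = P*Q = (152 - 5Q)Q = 152Q - 5Q^2
MR = dTR/dQ = 152 - 10Q
Set MR = MC:
152 - 10Q = 54
98 = 10Q
Q* = 98/10 = 49/5

49/5


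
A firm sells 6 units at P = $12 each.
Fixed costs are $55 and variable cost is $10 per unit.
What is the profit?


Total Revenue = P * Q = 12 * 6 = $72
Total Cost = FC + VC*Q = 55 + 10*6 = $115
Profit = TR - TC = 72 - 115 = $-43

$-43


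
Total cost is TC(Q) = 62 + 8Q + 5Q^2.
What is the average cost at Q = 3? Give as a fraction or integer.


TC(3) = 62 + 8*3 + 5*3^2
TC(3) = 62 + 24 + 45 = 131
AC = TC/Q = 131/3 = 131/3

131/3


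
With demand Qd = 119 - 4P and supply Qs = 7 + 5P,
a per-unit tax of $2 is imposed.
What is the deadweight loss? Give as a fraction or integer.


Pre-tax equilibrium quantity: Q* = 623/9
Post-tax equilibrium quantity: Q_tax = 583/9
Reduction in quantity: Q* - Q_tax = 40/9
DWL = (1/2) * tax * (Q* - Q_tax)
DWL = (1/2) * 2 * 40/9 = 40/9

40/9


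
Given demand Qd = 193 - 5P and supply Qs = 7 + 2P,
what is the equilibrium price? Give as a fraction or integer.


At equilibrium, Qd = Qs.
193 - 5P = 7 + 2P
193 - 7 = 5P + 2P
186 = 7P
P* = 186/7 = 186/7

186/7


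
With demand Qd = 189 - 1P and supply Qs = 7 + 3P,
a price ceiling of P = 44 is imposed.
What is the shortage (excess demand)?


At P = 44:
Qd = 189 - 1*44 = 145
Qs = 7 + 3*44 = 139
Shortage = Qd - Qs = 145 - 139 = 6

6


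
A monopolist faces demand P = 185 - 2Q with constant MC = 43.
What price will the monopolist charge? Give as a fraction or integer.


MR = 185 - 4Q
Set MR = MC: 185 - 4Q = 43
Q* = 71/2
Substitute into demand:
P* = 185 - 2*71/2 = 114

114


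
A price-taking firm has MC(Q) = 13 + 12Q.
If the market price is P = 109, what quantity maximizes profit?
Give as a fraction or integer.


In perfect competition, profit is maximized where P = MC.
109 = 13 + 12Q
96 = 12Q
Q* = 96/12 = 8

8


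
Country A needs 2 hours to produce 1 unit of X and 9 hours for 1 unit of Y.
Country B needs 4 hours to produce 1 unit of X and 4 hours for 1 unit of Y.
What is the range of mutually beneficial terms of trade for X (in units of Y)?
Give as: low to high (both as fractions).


Opportunity cost of X for Country A = hours_X / hours_Y = 2/9 = 2/9 units of Y
Opportunity cost of X for Country B = hours_X / hours_Y = 4/4 = 1 units of Y
Terms of trade must be between the two opportunity costs.
Range: 2/9 to 1

2/9 to 1


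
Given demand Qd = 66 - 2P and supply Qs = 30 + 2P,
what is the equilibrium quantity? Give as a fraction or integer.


First find equilibrium price:
66 - 2P = 30 + 2P
P* = 36/4 = 9
Then substitute into demand:
Q* = 66 - 2 * 9 = 48

48


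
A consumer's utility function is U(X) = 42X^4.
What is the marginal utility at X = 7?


MU = dU/dX = 42*4*X^(4-1)
MU = 168*X^3
At X = 7:
MU = 168 * 7^3
MU = 168 * 343 = 57624

57624


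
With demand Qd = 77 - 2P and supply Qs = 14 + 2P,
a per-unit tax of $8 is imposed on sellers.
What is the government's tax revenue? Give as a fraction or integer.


With tax on sellers, new supply: Qs' = 14 + 2(P - 8)
= 2P - 2
New equilibrium quantity:
Q_new = 75/2
Tax revenue = tax * Q_new = 8 * 75/2 = 300

300


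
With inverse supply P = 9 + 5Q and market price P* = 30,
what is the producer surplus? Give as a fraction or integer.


Minimum supply price (at Q=0): P_min = 9
Quantity supplied at P* = 30:
Q* = (30 - 9)/5 = 21/5
PS = (1/2) * Q* * (P* - P_min)
PS = (1/2) * 21/5 * (30 - 9)
PS = (1/2) * 21/5 * 21 = 441/10

441/10


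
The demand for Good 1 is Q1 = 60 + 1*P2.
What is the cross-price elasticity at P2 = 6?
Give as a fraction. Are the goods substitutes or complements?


dQ1/dP2 = 1
At P2 = 6: Q1 = 60 + 1*6 = 66
Exy = (dQ1/dP2)(P2/Q1) = 1 * 6 / 66 = 1/11
Since Exy > 0, the goods are substitutes.

1/11 (substitutes)


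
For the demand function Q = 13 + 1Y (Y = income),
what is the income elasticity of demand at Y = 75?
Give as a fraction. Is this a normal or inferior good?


dQ/dY = 1
At Y = 75: Q = 13 + 1*75 = 88
Ey = (dQ/dY)(Y/Q) = 1 * 75 / 88 = 75/88
Since Ey > 0, this is a normal good.

75/88 (normal good)


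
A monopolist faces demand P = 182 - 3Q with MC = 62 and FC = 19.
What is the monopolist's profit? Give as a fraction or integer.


MR = MC: 182 - 6Q = 62
Q* = 20
P* = 182 - 3*20 = 122
Profit = (P* - MC)*Q* - FC
= (122 - 62)*20 - 19
= 60*20 - 19
= 1200 - 19 = 1181

1181


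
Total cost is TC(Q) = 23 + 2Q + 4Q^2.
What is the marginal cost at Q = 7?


MC = dTC/dQ = 2 + 2*4*Q
At Q = 7:
MC = 2 + 8*7
MC = 2 + 56 = 58

58


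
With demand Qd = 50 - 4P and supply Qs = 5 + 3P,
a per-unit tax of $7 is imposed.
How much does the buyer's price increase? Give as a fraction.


With a per-unit tax, the buyer's price increase depends on relative slopes.
Supply slope: d = 3, Demand slope: b = 4
Buyer's price increase = d * tax / (b + d)
= 3 * 7 / (4 + 3)
= 21 / 7 = 3

3


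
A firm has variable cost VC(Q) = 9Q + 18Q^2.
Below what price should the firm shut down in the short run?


AVC(Q) = VC(Q)/Q = 9 + 18Q
AVC is increasing in Q, so minimum AVC is at Q -> 0+.
Min AVC = 9
The firm should shut down if P < 9.

9


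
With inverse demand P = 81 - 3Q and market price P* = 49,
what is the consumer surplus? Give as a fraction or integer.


Maximum willingness to pay (at Q=0): P_max = 81
Quantity demanded at P* = 49:
Q* = (81 - 49)/3 = 32/3
CS = (1/2) * Q* * (P_max - P*)
CS = (1/2) * 32/3 * (81 - 49)
CS = (1/2) * 32/3 * 32 = 512/3

512/3


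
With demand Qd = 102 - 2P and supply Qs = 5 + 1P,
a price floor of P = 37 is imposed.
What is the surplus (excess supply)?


At P = 37:
Qd = 102 - 2*37 = 28
Qs = 5 + 1*37 = 42
Surplus = Qs - Qd = 42 - 28 = 14

14


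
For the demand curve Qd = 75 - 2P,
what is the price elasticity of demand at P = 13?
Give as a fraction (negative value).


dQ/dP = -2
At P = 13: Q = 75 - 2*13 = 49
E = (dQ/dP)(P/Q) = (-2)(13/49) = -26/49

-26/49


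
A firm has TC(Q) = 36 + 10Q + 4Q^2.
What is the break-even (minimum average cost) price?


AC(Q) = 36/Q + 10 + 4Q
To minimize: dAC/dQ = -36/Q^2 + 4 = 0
Q^2 = 36/4 = 9
Q* = 3
Min AC = 36/3 + 10 + 4*3
Min AC = 12 + 10 + 12 = 34

34


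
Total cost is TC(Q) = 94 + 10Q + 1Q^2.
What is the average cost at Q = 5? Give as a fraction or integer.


TC(5) = 94 + 10*5 + 1*5^2
TC(5) = 94 + 50 + 25 = 169
AC = TC/Q = 169/5 = 169/5

169/5


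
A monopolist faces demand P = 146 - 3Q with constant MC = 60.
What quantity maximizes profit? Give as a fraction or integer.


TR = P*Q = (146 - 3Q)Q = 146Q - 3Q^2
MR = dTR/dQ = 146 - 6Q
Set MR = MC:
146 - 6Q = 60
86 = 6Q
Q* = 86/6 = 43/3

43/3


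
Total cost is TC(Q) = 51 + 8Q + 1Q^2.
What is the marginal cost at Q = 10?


MC = dTC/dQ = 8 + 2*1*Q
At Q = 10:
MC = 8 + 2*10
MC = 8 + 20 = 28

28


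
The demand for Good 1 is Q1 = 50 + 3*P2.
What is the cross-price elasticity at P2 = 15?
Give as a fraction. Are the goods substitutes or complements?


dQ1/dP2 = 3
At P2 = 15: Q1 = 50 + 3*15 = 95
Exy = (dQ1/dP2)(P2/Q1) = 3 * 15 / 95 = 9/19
Since Exy > 0, the goods are substitutes.

9/19 (substitutes)


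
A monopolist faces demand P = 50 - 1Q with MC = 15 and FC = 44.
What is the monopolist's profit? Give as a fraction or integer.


MR = MC: 50 - 2Q = 15
Q* = 35/2
P* = 50 - 1*35/2 = 65/2
Profit = (P* - MC)*Q* - FC
= (65/2 - 15)*35/2 - 44
= 35/2*35/2 - 44
= 1225/4 - 44 = 1049/4

1049/4


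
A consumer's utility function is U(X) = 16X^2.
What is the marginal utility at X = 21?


MU = dU/dX = 16*2*X^(2-1)
MU = 32*X^1
At X = 21:
MU = 32 * 21^1
MU = 32 * 21 = 672

672


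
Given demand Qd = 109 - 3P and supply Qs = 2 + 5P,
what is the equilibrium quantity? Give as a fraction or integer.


First find equilibrium price:
109 - 3P = 2 + 5P
P* = 107/8 = 107/8
Then substitute into demand:
Q* = 109 - 3 * 107/8 = 551/8

551/8


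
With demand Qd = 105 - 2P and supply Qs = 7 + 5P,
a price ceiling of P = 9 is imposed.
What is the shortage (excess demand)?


At P = 9:
Qd = 105 - 2*9 = 87
Qs = 7 + 5*9 = 52
Shortage = Qd - Qs = 87 - 52 = 35

35


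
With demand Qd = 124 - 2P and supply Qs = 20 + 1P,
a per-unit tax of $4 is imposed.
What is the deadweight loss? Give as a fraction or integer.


Pre-tax equilibrium quantity: Q* = 164/3
Post-tax equilibrium quantity: Q_tax = 52
Reduction in quantity: Q* - Q_tax = 8/3
DWL = (1/2) * tax * (Q* - Q_tax)
DWL = (1/2) * 4 * 8/3 = 16/3

16/3


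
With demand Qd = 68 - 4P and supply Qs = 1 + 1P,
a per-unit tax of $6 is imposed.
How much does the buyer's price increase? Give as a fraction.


With a per-unit tax, the buyer's price increase depends on relative slopes.
Supply slope: d = 1, Demand slope: b = 4
Buyer's price increase = d * tax / (b + d)
= 1 * 6 / (4 + 1)
= 6 / 5 = 6/5

6/5


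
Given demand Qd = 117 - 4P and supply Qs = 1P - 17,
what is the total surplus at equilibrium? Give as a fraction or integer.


Find equilibrium: 117 - 4P = 1P - 17
117 + 17 = 5P
P* = 134/5 = 134/5
Q* = 1*134/5 - 17 = 49/5
Inverse demand: P = 117/4 - Q/4, so P_max = 117/4
Inverse supply: P = 17 + Q/1, so P_min = 17
CS = (1/2) * 49/5 * (117/4 - 134/5) = 2401/200
PS = (1/2) * 49/5 * (134/5 - 17) = 2401/50
TS = CS + PS = 2401/200 + 2401/50 = 2401/40

2401/40


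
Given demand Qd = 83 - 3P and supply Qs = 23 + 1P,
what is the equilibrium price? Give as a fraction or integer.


At equilibrium, Qd = Qs.
83 - 3P = 23 + 1P
83 - 23 = 3P + 1P
60 = 4P
P* = 60/4 = 15

15


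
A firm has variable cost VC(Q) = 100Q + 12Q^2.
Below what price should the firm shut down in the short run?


AVC(Q) = VC(Q)/Q = 100 + 12Q
AVC is increasing in Q, so minimum AVC is at Q -> 0+.
Min AVC = 100
The firm should shut down if P < 100.

100


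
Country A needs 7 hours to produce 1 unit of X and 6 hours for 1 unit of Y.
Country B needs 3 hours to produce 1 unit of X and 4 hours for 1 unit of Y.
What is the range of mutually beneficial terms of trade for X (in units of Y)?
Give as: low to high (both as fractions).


Opportunity cost of X for Country A = hours_X / hours_Y = 7/6 = 7/6 units of Y
Opportunity cost of X for Country B = hours_X / hours_Y = 3/4 = 3/4 units of Y
Terms of trade must be between the two opportunity costs.
Range: 3/4 to 7/6

3/4 to 7/6


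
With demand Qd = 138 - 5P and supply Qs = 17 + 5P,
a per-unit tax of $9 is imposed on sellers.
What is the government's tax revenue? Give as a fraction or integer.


With tax on sellers, new supply: Qs' = 17 + 5(P - 9)
= 5P - 28
New equilibrium quantity:
Q_new = 55
Tax revenue = tax * Q_new = 9 * 55 = 495

495


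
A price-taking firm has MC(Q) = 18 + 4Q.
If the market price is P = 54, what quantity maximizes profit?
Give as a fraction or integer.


In perfect competition, profit is maximized where P = MC.
54 = 18 + 4Q
36 = 4Q
Q* = 36/4 = 9

9


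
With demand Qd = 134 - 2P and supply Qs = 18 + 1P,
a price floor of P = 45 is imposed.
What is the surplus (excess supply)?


At P = 45:
Qd = 134 - 2*45 = 44
Qs = 18 + 1*45 = 63
Surplus = Qs - Qd = 63 - 44 = 19

19


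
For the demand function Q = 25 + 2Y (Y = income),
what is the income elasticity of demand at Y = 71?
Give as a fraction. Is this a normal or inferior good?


dQ/dY = 2
At Y = 71: Q = 25 + 2*71 = 167
Ey = (dQ/dY)(Y/Q) = 2 * 71 / 167 = 142/167
Since Ey > 0, this is a normal good.

142/167 (normal good)


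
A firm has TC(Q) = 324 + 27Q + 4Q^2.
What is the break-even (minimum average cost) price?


AC(Q) = 324/Q + 27 + 4Q
To minimize: dAC/dQ = -324/Q^2 + 4 = 0
Q^2 = 324/4 = 81
Q* = 9
Min AC = 324/9 + 27 + 4*9
Min AC = 36 + 27 + 36 = 99

99


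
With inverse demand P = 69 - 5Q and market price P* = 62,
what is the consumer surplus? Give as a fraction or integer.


Maximum willingness to pay (at Q=0): P_max = 69
Quantity demanded at P* = 62:
Q* = (69 - 62)/5 = 7/5
CS = (1/2) * Q* * (P_max - P*)
CS = (1/2) * 7/5 * (69 - 62)
CS = (1/2) * 7/5 * 7 = 49/10

49/10


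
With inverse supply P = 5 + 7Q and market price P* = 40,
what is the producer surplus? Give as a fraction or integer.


Minimum supply price (at Q=0): P_min = 5
Quantity supplied at P* = 40:
Q* = (40 - 5)/7 = 5
PS = (1/2) * Q* * (P* - P_min)
PS = (1/2) * 5 * (40 - 5)
PS = (1/2) * 5 * 35 = 175/2

175/2


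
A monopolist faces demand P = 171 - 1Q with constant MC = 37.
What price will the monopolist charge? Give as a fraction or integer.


MR = 171 - 2Q
Set MR = MC: 171 - 2Q = 37
Q* = 67
Substitute into demand:
P* = 171 - 1*67 = 104

104


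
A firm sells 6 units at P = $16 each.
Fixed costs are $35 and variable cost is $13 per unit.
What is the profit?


Total Revenue = P * Q = 16 * 6 = $96
Total Cost = FC + VC*Q = 35 + 13*6 = $113
Profit = TR - TC = 96 - 113 = $-17

$-17


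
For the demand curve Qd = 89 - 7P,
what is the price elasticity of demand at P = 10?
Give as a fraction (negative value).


dQ/dP = -7
At P = 10: Q = 89 - 7*10 = 19
E = (dQ/dP)(P/Q) = (-7)(10/19) = -70/19

-70/19


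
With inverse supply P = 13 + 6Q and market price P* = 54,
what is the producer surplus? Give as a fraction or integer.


Minimum supply price (at Q=0): P_min = 13
Quantity supplied at P* = 54:
Q* = (54 - 13)/6 = 41/6
PS = (1/2) * Q* * (P* - P_min)
PS = (1/2) * 41/6 * (54 - 13)
PS = (1/2) * 41/6 * 41 = 1681/12

1681/12


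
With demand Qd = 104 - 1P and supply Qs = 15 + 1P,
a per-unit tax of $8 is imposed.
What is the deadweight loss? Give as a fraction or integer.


Pre-tax equilibrium quantity: Q* = 119/2
Post-tax equilibrium quantity: Q_tax = 111/2
Reduction in quantity: Q* - Q_tax = 4
DWL = (1/2) * tax * (Q* - Q_tax)
DWL = (1/2) * 8 * 4 = 16

16


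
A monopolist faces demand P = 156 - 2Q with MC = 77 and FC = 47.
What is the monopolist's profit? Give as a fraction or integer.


MR = MC: 156 - 4Q = 77
Q* = 79/4
P* = 156 - 2*79/4 = 233/2
Profit = (P* - MC)*Q* - FC
= (233/2 - 77)*79/4 - 47
= 79/2*79/4 - 47
= 6241/8 - 47 = 5865/8

5865/8


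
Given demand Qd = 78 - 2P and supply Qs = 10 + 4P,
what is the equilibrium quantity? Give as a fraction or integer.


First find equilibrium price:
78 - 2P = 10 + 4P
P* = 68/6 = 34/3
Then substitute into demand:
Q* = 78 - 2 * 34/3 = 166/3

166/3


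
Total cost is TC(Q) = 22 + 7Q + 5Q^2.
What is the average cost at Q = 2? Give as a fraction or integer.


TC(2) = 22 + 7*2 + 5*2^2
TC(2) = 22 + 14 + 20 = 56
AC = TC/Q = 56/2 = 28

28


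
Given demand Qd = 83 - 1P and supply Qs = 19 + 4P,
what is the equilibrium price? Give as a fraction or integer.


At equilibrium, Qd = Qs.
83 - 1P = 19 + 4P
83 - 19 = 1P + 4P
64 = 5P
P* = 64/5 = 64/5

64/5


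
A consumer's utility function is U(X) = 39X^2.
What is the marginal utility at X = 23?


MU = dU/dX = 39*2*X^(2-1)
MU = 78*X^1
At X = 23:
MU = 78 * 23^1
MU = 78 * 23 = 1794

1794


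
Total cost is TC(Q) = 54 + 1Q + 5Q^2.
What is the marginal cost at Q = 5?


MC = dTC/dQ = 1 + 2*5*Q
At Q = 5:
MC = 1 + 10*5
MC = 1 + 50 = 51

51


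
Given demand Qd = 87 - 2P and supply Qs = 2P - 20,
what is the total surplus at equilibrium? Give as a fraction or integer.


Find equilibrium: 87 - 2P = 2P - 20
87 + 20 = 4P
P* = 107/4 = 107/4
Q* = 2*107/4 - 20 = 67/2
Inverse demand: P = 87/2 - Q/2, so P_max = 87/2
Inverse supply: P = 10 + Q/2, so P_min = 10
CS = (1/2) * 67/2 * (87/2 - 107/4) = 4489/16
PS = (1/2) * 67/2 * (107/4 - 10) = 4489/16
TS = CS + PS = 4489/16 + 4489/16 = 4489/8

4489/8


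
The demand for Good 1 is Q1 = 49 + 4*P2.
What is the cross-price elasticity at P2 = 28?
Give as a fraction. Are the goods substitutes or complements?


dQ1/dP2 = 4
At P2 = 28: Q1 = 49 + 4*28 = 161
Exy = (dQ1/dP2)(P2/Q1) = 4 * 28 / 161 = 16/23
Since Exy > 0, the goods are substitutes.

16/23 (substitutes)


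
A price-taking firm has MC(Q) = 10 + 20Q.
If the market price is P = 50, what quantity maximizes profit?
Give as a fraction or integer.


In perfect competition, profit is maximized where P = MC.
50 = 10 + 20Q
40 = 20Q
Q* = 40/20 = 2

2


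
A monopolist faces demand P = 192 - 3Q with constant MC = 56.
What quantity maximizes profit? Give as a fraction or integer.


TR = P*Q = (192 - 3Q)Q = 192Q - 3Q^2
MR = dTR/dQ = 192 - 6Q
Set MR = MC:
192 - 6Q = 56
136 = 6Q
Q* = 136/6 = 68/3

68/3


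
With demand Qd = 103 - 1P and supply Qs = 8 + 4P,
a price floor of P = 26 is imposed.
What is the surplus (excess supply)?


At P = 26:
Qd = 103 - 1*26 = 77
Qs = 8 + 4*26 = 112
Surplus = Qs - Qd = 112 - 77 = 35

35


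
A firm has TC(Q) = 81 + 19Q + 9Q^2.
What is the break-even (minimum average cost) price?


AC(Q) = 81/Q + 19 + 9Q
To minimize: dAC/dQ = -81/Q^2 + 9 = 0
Q^2 = 81/9 = 9
Q* = 3
Min AC = 81/3 + 19 + 9*3
Min AC = 27 + 19 + 27 = 73

73


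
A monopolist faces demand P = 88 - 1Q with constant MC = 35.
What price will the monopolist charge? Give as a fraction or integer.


MR = 88 - 2Q
Set MR = MC: 88 - 2Q = 35
Q* = 53/2
Substitute into demand:
P* = 88 - 1*53/2 = 123/2

123/2


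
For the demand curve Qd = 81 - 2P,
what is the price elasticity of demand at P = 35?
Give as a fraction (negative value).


dQ/dP = -2
At P = 35: Q = 81 - 2*35 = 11
E = (dQ/dP)(P/Q) = (-2)(35/11) = -70/11

-70/11


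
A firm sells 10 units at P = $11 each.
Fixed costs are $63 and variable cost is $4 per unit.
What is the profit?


Total Revenue = P * Q = 11 * 10 = $110
Total Cost = FC + VC*Q = 63 + 4*10 = $103
Profit = TR - TC = 110 - 103 = $7

$7


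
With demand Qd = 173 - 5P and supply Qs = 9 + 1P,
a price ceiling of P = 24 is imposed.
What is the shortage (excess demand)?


At P = 24:
Qd = 173 - 5*24 = 53
Qs = 9 + 1*24 = 33
Shortage = Qd - Qs = 53 - 33 = 20

20


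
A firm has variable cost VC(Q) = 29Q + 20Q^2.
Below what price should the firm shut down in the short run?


AVC(Q) = VC(Q)/Q = 29 + 20Q
AVC is increasing in Q, so minimum AVC is at Q -> 0+.
Min AVC = 29
The firm should shut down if P < 29.

29


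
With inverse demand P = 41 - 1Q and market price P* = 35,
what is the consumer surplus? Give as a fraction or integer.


Maximum willingness to pay (at Q=0): P_max = 41
Quantity demanded at P* = 35:
Q* = (41 - 35)/1 = 6
CS = (1/2) * Q* * (P_max - P*)
CS = (1/2) * 6 * (41 - 35)
CS = (1/2) * 6 * 6 = 18

18


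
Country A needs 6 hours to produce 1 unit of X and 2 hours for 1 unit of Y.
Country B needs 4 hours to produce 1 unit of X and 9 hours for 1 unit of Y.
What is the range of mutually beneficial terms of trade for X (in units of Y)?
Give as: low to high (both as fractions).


Opportunity cost of X for Country A = hours_X / hours_Y = 6/2 = 3 units of Y
Opportunity cost of X for Country B = hours_X / hours_Y = 4/9 = 4/9 units of Y
Terms of trade must be between the two opportunity costs.
Range: 4/9 to 3

4/9 to 3


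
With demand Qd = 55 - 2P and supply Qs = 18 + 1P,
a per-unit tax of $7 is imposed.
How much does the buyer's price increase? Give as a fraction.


With a per-unit tax, the buyer's price increase depends on relative slopes.
Supply slope: d = 1, Demand slope: b = 2
Buyer's price increase = d * tax / (b + d)
= 1 * 7 / (2 + 1)
= 7 / 3 = 7/3

7/3


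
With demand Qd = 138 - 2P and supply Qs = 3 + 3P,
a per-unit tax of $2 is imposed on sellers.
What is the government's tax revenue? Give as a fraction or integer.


With tax on sellers, new supply: Qs' = 3 + 3(P - 2)
= 3P - 3
New equilibrium quantity:
Q_new = 408/5
Tax revenue = tax * Q_new = 2 * 408/5 = 816/5

816/5


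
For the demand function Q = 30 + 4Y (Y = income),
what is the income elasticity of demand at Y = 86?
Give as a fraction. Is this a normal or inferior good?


dQ/dY = 4
At Y = 86: Q = 30 + 4*86 = 374
Ey = (dQ/dY)(Y/Q) = 4 * 86 / 374 = 172/187
Since Ey > 0, this is a normal good.

172/187 (normal good)


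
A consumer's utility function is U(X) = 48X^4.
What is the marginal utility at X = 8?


MU = dU/dX = 48*4*X^(4-1)
MU = 192*X^3
At X = 8:
MU = 192 * 8^3
MU = 192 * 512 = 98304

98304


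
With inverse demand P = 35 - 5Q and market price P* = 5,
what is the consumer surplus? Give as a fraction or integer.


Maximum willingness to pay (at Q=0): P_max = 35
Quantity demanded at P* = 5:
Q* = (35 - 5)/5 = 6
CS = (1/2) * Q* * (P_max - P*)
CS = (1/2) * 6 * (35 - 5)
CS = (1/2) * 6 * 30 = 90

90


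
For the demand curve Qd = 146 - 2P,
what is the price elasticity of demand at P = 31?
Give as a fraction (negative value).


dQ/dP = -2
At P = 31: Q = 146 - 2*31 = 84
E = (dQ/dP)(P/Q) = (-2)(31/84) = -31/42

-31/42


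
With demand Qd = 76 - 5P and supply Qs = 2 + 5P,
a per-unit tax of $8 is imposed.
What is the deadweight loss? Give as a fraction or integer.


Pre-tax equilibrium quantity: Q* = 39
Post-tax equilibrium quantity: Q_tax = 19
Reduction in quantity: Q* - Q_tax = 20
DWL = (1/2) * tax * (Q* - Q_tax)
DWL = (1/2) * 8 * 20 = 80

80


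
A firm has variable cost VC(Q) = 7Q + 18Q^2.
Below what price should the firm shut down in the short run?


AVC(Q) = VC(Q)/Q = 7 + 18Q
AVC is increasing in Q, so minimum AVC is at Q -> 0+.
Min AVC = 7
The firm should shut down if P < 7.

7


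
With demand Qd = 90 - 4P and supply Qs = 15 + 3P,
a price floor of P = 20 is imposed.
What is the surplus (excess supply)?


At P = 20:
Qd = 90 - 4*20 = 10
Qs = 15 + 3*20 = 75
Surplus = Qs - Qd = 75 - 10 = 65

65


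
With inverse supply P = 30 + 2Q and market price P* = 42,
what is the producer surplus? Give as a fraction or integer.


Minimum supply price (at Q=0): P_min = 30
Quantity supplied at P* = 42:
Q* = (42 - 30)/2 = 6
PS = (1/2) * Q* * (P* - P_min)
PS = (1/2) * 6 * (42 - 30)
PS = (1/2) * 6 * 12 = 36

36


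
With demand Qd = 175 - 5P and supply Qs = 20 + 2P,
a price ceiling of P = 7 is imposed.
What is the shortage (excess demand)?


At P = 7:
Qd = 175 - 5*7 = 140
Qs = 20 + 2*7 = 34
Shortage = Qd - Qs = 140 - 34 = 106

106


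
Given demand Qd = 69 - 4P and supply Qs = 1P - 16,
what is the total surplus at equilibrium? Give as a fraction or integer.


Find equilibrium: 69 - 4P = 1P - 16
69 + 16 = 5P
P* = 85/5 = 17
Q* = 1*17 - 16 = 1
Inverse demand: P = 69/4 - Q/4, so P_max = 69/4
Inverse supply: P = 16 + Q/1, so P_min = 16
CS = (1/2) * 1 * (69/4 - 17) = 1/8
PS = (1/2) * 1 * (17 - 16) = 1/2
TS = CS + PS = 1/8 + 1/2 = 5/8

5/8


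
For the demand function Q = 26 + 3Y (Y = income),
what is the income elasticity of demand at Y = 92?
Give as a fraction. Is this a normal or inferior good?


dQ/dY = 3
At Y = 92: Q = 26 + 3*92 = 302
Ey = (dQ/dY)(Y/Q) = 3 * 92 / 302 = 138/151
Since Ey > 0, this is a normal good.

138/151 (normal good)


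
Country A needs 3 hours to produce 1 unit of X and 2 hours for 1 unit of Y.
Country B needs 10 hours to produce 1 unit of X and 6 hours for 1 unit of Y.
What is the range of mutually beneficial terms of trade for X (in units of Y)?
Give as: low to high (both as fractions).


Opportunity cost of X for Country A = hours_X / hours_Y = 3/2 = 3/2 units of Y
Opportunity cost of X for Country B = hours_X / hours_Y = 10/6 = 5/3 units of Y
Terms of trade must be between the two opportunity costs.
Range: 3/2 to 5/3

3/2 to 5/3


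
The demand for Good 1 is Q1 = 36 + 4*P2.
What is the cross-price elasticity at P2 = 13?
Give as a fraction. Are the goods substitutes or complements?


dQ1/dP2 = 4
At P2 = 13: Q1 = 36 + 4*13 = 88
Exy = (dQ1/dP2)(P2/Q1) = 4 * 13 / 88 = 13/22
Since Exy > 0, the goods are substitutes.

13/22 (substitutes)


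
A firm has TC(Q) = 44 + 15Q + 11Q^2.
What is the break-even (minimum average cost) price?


AC(Q) = 44/Q + 15 + 11Q
To minimize: dAC/dQ = -44/Q^2 + 11 = 0
Q^2 = 44/11 = 4
Q* = 2
Min AC = 44/2 + 15 + 11*2
Min AC = 22 + 15 + 22 = 59

59


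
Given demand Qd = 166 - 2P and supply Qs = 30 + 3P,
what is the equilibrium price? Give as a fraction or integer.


At equilibrium, Qd = Qs.
166 - 2P = 30 + 3P
166 - 30 = 2P + 3P
136 = 5P
P* = 136/5 = 136/5

136/5


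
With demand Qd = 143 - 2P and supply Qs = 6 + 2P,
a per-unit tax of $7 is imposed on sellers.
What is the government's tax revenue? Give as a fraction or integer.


With tax on sellers, new supply: Qs' = 6 + 2(P - 7)
= 2P - 8
New equilibrium quantity:
Q_new = 135/2
Tax revenue = tax * Q_new = 7 * 135/2 = 945/2

945/2


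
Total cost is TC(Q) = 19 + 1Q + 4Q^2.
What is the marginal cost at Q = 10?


MC = dTC/dQ = 1 + 2*4*Q
At Q = 10:
MC = 1 + 8*10
MC = 1 + 80 = 81

81


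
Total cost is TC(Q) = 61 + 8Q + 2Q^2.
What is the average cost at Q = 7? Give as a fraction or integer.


TC(7) = 61 + 8*7 + 2*7^2
TC(7) = 61 + 56 + 98 = 215
AC = TC/Q = 215/7 = 215/7

215/7


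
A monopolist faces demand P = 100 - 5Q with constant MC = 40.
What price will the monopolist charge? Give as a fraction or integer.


MR = 100 - 10Q
Set MR = MC: 100 - 10Q = 40
Q* = 6
Substitute into demand:
P* = 100 - 5*6 = 70

70


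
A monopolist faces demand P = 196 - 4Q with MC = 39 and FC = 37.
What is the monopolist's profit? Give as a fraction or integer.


MR = MC: 196 - 8Q = 39
Q* = 157/8
P* = 196 - 4*157/8 = 235/2
Profit = (P* - MC)*Q* - FC
= (235/2 - 39)*157/8 - 37
= 157/2*157/8 - 37
= 24649/16 - 37 = 24057/16

24057/16


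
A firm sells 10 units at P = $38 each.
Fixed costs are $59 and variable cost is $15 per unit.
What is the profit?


Total Revenue = P * Q = 38 * 10 = $380
Total Cost = FC + VC*Q = 59 + 15*10 = $209
Profit = TR - TC = 380 - 209 = $171

$171


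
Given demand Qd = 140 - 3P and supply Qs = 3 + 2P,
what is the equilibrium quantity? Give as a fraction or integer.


First find equilibrium price:
140 - 3P = 3 + 2P
P* = 137/5 = 137/5
Then substitute into demand:
Q* = 140 - 3 * 137/5 = 289/5

289/5


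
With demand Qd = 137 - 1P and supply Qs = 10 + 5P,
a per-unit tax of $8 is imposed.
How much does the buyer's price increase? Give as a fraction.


With a per-unit tax, the buyer's price increase depends on relative slopes.
Supply slope: d = 5, Demand slope: b = 1
Buyer's price increase = d * tax / (b + d)
= 5 * 8 / (1 + 5)
= 40 / 6 = 20/3

20/3


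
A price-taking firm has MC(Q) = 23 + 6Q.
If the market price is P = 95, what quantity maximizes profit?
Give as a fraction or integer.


In perfect competition, profit is maximized where P = MC.
95 = 23 + 6Q
72 = 6Q
Q* = 72/6 = 12

12


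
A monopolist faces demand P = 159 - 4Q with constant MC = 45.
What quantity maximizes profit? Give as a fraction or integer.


TR = P*Q = (159 - 4Q)Q = 159Q - 4Q^2
MR = dTR/dQ = 159 - 8Q
Set MR = MC:
159 - 8Q = 45
114 = 8Q
Q* = 114/8 = 57/4

57/4


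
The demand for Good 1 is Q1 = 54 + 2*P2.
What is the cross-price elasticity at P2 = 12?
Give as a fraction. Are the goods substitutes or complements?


dQ1/dP2 = 2
At P2 = 12: Q1 = 54 + 2*12 = 78
Exy = (dQ1/dP2)(P2/Q1) = 2 * 12 / 78 = 4/13
Since Exy > 0, the goods are substitutes.

4/13 (substitutes)


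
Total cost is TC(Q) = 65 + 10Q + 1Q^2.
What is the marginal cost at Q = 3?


MC = dTC/dQ = 10 + 2*1*Q
At Q = 3:
MC = 10 + 2*3
MC = 10 + 6 = 16

16


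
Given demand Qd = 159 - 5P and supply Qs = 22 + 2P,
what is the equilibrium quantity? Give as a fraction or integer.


First find equilibrium price:
159 - 5P = 22 + 2P
P* = 137/7 = 137/7
Then substitute into demand:
Q* = 159 - 5 * 137/7 = 428/7

428/7


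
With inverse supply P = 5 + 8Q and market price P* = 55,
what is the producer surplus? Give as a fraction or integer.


Minimum supply price (at Q=0): P_min = 5
Quantity supplied at P* = 55:
Q* = (55 - 5)/8 = 25/4
PS = (1/2) * Q* * (P* - P_min)
PS = (1/2) * 25/4 * (55 - 5)
PS = (1/2) * 25/4 * 50 = 625/4

625/4


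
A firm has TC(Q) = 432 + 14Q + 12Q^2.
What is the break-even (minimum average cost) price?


AC(Q) = 432/Q + 14 + 12Q
To minimize: dAC/dQ = -432/Q^2 + 12 = 0
Q^2 = 432/12 = 36
Q* = 6
Min AC = 432/6 + 14 + 12*6
Min AC = 72 + 14 + 72 = 158

158


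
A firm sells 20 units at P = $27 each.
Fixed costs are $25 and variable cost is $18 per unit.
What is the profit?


Total Revenue = P * Q = 27 * 20 = $540
Total Cost = FC + VC*Q = 25 + 18*20 = $385
Profit = TR - TC = 540 - 385 = $155

$155


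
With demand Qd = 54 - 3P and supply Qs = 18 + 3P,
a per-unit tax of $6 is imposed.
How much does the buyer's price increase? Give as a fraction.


With a per-unit tax, the buyer's price increase depends on relative slopes.
Supply slope: d = 3, Demand slope: b = 3
Buyer's price increase = d * tax / (b + d)
= 3 * 6 / (3 + 3)
= 18 / 6 = 3

3


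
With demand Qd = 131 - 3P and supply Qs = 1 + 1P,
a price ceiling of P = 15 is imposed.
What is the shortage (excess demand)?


At P = 15:
Qd = 131 - 3*15 = 86
Qs = 1 + 1*15 = 16
Shortage = Qd - Qs = 86 - 16 = 70

70


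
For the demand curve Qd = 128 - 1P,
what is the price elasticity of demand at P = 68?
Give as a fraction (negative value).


dQ/dP = -1
At P = 68: Q = 128 - 1*68 = 60
E = (dQ/dP)(P/Q) = (-1)(68/60) = -17/15

-17/15


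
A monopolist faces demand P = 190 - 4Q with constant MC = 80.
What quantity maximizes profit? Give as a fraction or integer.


TR = P*Q = (190 - 4Q)Q = 190Q - 4Q^2
MR = dTR/dQ = 190 - 8Q
Set MR = MC:
190 - 8Q = 80
110 = 8Q
Q* = 110/8 = 55/4

55/4


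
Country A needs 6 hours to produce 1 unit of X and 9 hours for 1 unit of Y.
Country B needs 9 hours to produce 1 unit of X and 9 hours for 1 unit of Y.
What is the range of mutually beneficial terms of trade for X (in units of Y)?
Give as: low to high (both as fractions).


Opportunity cost of X for Country A = hours_X / hours_Y = 6/9 = 2/3 units of Y
Opportunity cost of X for Country B = hours_X / hours_Y = 9/9 = 1 units of Y
Terms of trade must be between the two opportunity costs.
Range: 2/3 to 1

2/3 to 1


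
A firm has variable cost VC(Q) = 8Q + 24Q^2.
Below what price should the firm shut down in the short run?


AVC(Q) = VC(Q)/Q = 8 + 24Q
AVC is increasing in Q, so minimum AVC is at Q -> 0+.
Min AVC = 8
The firm should shut down if P < 8.

8


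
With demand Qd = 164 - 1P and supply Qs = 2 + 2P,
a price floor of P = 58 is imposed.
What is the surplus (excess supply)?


At P = 58:
Qd = 164 - 1*58 = 106
Qs = 2 + 2*58 = 118
Surplus = Qs - Qd = 118 - 106 = 12

12


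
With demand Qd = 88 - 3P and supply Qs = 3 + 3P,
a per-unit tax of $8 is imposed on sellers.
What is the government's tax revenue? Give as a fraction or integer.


With tax on sellers, new supply: Qs' = 3 + 3(P - 8)
= 3P - 21
New equilibrium quantity:
Q_new = 67/2
Tax revenue = tax * Q_new = 8 * 67/2 = 268

268


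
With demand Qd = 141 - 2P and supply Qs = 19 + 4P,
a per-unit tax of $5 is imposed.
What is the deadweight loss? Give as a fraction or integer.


Pre-tax equilibrium quantity: Q* = 301/3
Post-tax equilibrium quantity: Q_tax = 281/3
Reduction in quantity: Q* - Q_tax = 20/3
DWL = (1/2) * tax * (Q* - Q_tax)
DWL = (1/2) * 5 * 20/3 = 50/3

50/3


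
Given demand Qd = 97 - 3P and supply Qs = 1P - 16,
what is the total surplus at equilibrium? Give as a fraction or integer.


Find equilibrium: 97 - 3P = 1P - 16
97 + 16 = 4P
P* = 113/4 = 113/4
Q* = 1*113/4 - 16 = 49/4
Inverse demand: P = 97/3 - Q/3, so P_max = 97/3
Inverse supply: P = 16 + Q/1, so P_min = 16
CS = (1/2) * 49/4 * (97/3 - 113/4) = 2401/96
PS = (1/2) * 49/4 * (113/4 - 16) = 2401/32
TS = CS + PS = 2401/96 + 2401/32 = 2401/24

2401/24


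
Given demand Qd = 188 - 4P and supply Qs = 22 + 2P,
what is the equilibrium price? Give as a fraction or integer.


At equilibrium, Qd = Qs.
188 - 4P = 22 + 2P
188 - 22 = 4P + 2P
166 = 6P
P* = 166/6 = 83/3

83/3


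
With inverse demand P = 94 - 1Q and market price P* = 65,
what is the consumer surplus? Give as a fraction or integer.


Maximum willingness to pay (at Q=0): P_max = 94
Quantity demanded at P* = 65:
Q* = (94 - 65)/1 = 29
CS = (1/2) * Q* * (P_max - P*)
CS = (1/2) * 29 * (94 - 65)
CS = (1/2) * 29 * 29 = 841/2

841/2


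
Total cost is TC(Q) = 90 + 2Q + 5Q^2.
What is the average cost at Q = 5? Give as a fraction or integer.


TC(5) = 90 + 2*5 + 5*5^2
TC(5) = 90 + 10 + 125 = 225
AC = TC/Q = 225/5 = 45

45


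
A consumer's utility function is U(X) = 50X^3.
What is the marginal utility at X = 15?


MU = dU/dX = 50*3*X^(3-1)
MU = 150*X^2
At X = 15:
MU = 150 * 15^2
MU = 150 * 225 = 33750

33750


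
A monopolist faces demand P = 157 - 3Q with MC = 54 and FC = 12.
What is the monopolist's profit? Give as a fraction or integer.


MR = MC: 157 - 6Q = 54
Q* = 103/6
P* = 157 - 3*103/6 = 211/2
Profit = (P* - MC)*Q* - FC
= (211/2 - 54)*103/6 - 12
= 103/2*103/6 - 12
= 10609/12 - 12 = 10465/12

10465/12


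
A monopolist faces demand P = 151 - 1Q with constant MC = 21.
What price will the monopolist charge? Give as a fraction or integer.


MR = 151 - 2Q
Set MR = MC: 151 - 2Q = 21
Q* = 65
Substitute into demand:
P* = 151 - 1*65 = 86

86


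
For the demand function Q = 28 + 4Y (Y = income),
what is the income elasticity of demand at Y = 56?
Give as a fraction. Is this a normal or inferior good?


dQ/dY = 4
At Y = 56: Q = 28 + 4*56 = 252
Ey = (dQ/dY)(Y/Q) = 4 * 56 / 252 = 8/9
Since Ey > 0, this is a normal good.

8/9 (normal good)


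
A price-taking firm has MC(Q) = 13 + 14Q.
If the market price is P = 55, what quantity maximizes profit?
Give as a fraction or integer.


In perfect competition, profit is maximized where P = MC.
55 = 13 + 14Q
42 = 14Q
Q* = 42/14 = 3

3


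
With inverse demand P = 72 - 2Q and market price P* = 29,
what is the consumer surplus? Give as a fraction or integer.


Maximum willingness to pay (at Q=0): P_max = 72
Quantity demanded at P* = 29:
Q* = (72 - 29)/2 = 43/2
CS = (1/2) * Q* * (P_max - P*)
CS = (1/2) * 43/2 * (72 - 29)
CS = (1/2) * 43/2 * 43 = 1849/4

1849/4


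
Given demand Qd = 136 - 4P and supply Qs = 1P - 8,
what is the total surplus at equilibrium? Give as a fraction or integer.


Find equilibrium: 136 - 4P = 1P - 8
136 + 8 = 5P
P* = 144/5 = 144/5
Q* = 1*144/5 - 8 = 104/5
Inverse demand: P = 34 - Q/4, so P_max = 34
Inverse supply: P = 8 + Q/1, so P_min = 8
CS = (1/2) * 104/5 * (34 - 144/5) = 1352/25
PS = (1/2) * 104/5 * (144/5 - 8) = 5408/25
TS = CS + PS = 1352/25 + 5408/25 = 1352/5

1352/5


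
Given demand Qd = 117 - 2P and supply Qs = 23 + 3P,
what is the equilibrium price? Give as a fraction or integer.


At equilibrium, Qd = Qs.
117 - 2P = 23 + 3P
117 - 23 = 2P + 3P
94 = 5P
P* = 94/5 = 94/5

94/5


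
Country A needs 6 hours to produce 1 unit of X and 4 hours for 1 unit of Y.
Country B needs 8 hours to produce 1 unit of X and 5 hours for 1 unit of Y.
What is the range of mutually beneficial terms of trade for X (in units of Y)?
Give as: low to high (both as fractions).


Opportunity cost of X for Country A = hours_X / hours_Y = 6/4 = 3/2 units of Y
Opportunity cost of X for Country B = hours_X / hours_Y = 8/5 = 8/5 units of Y
Terms of trade must be between the two opportunity costs.
Range: 3/2 to 8/5

3/2 to 8/5


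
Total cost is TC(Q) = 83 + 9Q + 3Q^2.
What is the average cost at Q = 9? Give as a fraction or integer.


TC(9) = 83 + 9*9 + 3*9^2
TC(9) = 83 + 81 + 243 = 407
AC = TC/Q = 407/9 = 407/9

407/9


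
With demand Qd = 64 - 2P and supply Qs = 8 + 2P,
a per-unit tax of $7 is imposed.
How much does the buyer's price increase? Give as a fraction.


With a per-unit tax, the buyer's price increase depends on relative slopes.
Supply slope: d = 2, Demand slope: b = 2
Buyer's price increase = d * tax / (b + d)
= 2 * 7 / (2 + 2)
= 14 / 4 = 7/2

7/2


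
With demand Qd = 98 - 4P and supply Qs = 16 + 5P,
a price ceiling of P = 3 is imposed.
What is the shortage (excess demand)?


At P = 3:
Qd = 98 - 4*3 = 86
Qs = 16 + 5*3 = 31
Shortage = Qd - Qs = 86 - 31 = 55

55


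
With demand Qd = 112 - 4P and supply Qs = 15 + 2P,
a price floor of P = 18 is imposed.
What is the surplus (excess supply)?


At P = 18:
Qd = 112 - 4*18 = 40
Qs = 15 + 2*18 = 51
Surplus = Qs - Qd = 51 - 40 = 11

11
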